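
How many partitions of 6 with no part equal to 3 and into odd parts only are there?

2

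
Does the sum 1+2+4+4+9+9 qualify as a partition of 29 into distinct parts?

The parts sum to 29, and the condition 'all summands are distinct' is violated.

No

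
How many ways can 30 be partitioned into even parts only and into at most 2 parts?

8

Listing the qualifying partitions of 30:
30
2+28
4+26
6+24
8+22
10+20
12+18
14+16
Counting gives 8.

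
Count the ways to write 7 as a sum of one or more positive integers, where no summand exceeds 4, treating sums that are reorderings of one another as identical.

Listing the qualifying partitions of 7:
3, 4
1, 2, 4
1, 1, 1, 4
1, 3, 3
2, 2, 3
1, 1, 2, 3
1, 1, 1, 1, 3
1, 2, 2, 2
1, 1, 1, 2, 2
1, 1, 1, 1, 1, 2
1, 1, 1, 1, 1, 1, 1

11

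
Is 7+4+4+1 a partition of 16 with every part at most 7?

The parts sum to 16, and the condition 'no summand exceeds 7' holds.

Yes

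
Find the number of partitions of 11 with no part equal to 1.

14

The partitions of 11 that satisfy the conditions:
11
2 + 9
3 + 8
4 + 7
2 + 2 + 7
5 + 6
2 + 3 + 6
2 + 4 + 5
3 + 3 + 5
2 + 2 + 2 + 5
3 + 4 + 4
2 + 2 + 3 + 4
2 + 3 + 3 + 3
2 + 2 + 2 + 2 + 3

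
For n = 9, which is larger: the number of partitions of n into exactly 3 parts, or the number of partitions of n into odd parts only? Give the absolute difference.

1

Partitions of 9 into exactly 3 parts: 7.
Partitions of 9 into odd parts only: 8.
|7 − 8| = 1.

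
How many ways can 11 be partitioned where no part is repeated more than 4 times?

44

There are too many to list fully; the first 12 (by largest part) are:
11
10,1
9,2
9,1,1
8,3
8,2,1
8,1,1,1
7,4
7,3,1
7,2,2
7,2,1,1
7,1,1,1,1
…and 32 more, for 44 total.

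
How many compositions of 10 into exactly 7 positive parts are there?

84

By stars and bars with positive parts, the count is C(9,6) = 84.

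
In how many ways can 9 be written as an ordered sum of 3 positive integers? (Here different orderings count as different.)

28

By stars and bars with positive parts, the count is C(8,2) = 28.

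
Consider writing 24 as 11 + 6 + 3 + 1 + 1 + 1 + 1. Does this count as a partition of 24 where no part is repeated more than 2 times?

The parts sum to 24, and the condition 'no summand is used more than 2 times' is violated.

No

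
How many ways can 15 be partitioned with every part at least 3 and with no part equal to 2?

17

They are:
15
12 + 3
11 + 4
10 + 5
9 + 6
9 + 3 + 3
8 + 7
8 + 4 + 3
7 + 5 + 3
7 + 4 + 4
6 + 6 + 3
6 + 5 + 4
6 + 3 + 3 + 3
5 + 5 + 5
5 + 4 + 3 + 3
4 + 4 + 4 + 3
3 + 3 + 3 + 3 + 3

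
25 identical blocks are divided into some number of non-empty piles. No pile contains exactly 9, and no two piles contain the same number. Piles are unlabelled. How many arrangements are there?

Counting exhaustively, 115 partitions satisfy the conditions.

115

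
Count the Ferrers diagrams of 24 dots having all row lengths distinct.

Direct enumeration gives 122 partitions.

122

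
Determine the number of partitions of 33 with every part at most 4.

A full systematic count gives 378.

378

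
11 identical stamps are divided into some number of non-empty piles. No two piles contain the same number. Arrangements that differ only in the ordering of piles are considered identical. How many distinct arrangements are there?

12

Listing the qualifying partitions of 11:
11
10+1
9+2
8+3
8+2+1
7+4
7+3+1
6+5
6+4+1
6+3+2
5+4+2
5+3+2+1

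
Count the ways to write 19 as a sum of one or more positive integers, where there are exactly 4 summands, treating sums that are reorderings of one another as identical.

54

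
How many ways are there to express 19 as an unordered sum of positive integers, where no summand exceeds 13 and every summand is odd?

50

A partial list (first 12 by largest part):
13+5+1
13+3+3
13+3+1+1+1
13+1+1+1+1+1+1
11+7+1
11+5+3
11+5+1+1+1
11+3+3+1+1
11+3+1+1+1+1+1
11+1+1+1+1+1+1+1+1
9+9+1
9+7+3
…and 38 more, for 50 total.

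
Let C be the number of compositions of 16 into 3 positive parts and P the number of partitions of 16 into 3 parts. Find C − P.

84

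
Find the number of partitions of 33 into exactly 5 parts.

There are 540 such partitions.

540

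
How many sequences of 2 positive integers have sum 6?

Place 1 bars in the 5 internal gaps of a row of 6 dots: C(5,1) = 5.

5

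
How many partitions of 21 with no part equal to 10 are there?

A full systematic count gives 736.

736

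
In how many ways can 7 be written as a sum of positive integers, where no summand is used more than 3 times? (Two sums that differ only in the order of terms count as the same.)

12

Enumerating:
7
6, 1
5, 2
5, 1, 1
4, 3
4, 2, 1
4, 1, 1, 1
3, 3, 1
3, 2, 2
3, 2, 1, 1
2, 2, 2, 1
2, 2, 1, 1, 1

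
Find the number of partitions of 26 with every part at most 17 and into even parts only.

Systematic enumeration (by largest part, then next-largest, …) yields 89.

89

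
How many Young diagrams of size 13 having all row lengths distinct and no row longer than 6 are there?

Listing the qualifying partitions of 13:
6, 5, 2
6, 4, 3
6, 4, 2, 1
5, 4, 3, 1

4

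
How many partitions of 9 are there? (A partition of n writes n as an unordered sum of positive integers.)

There are too many to list fully; the first 12 (by largest part) are:
9
8 + 1
7 + 2
7 + 1 + 1
6 + 3
6 + 2 + 1
6 + 1 + 1 + 1
5 + 4
5 + 3 + 1
5 + 2 + 2
5 + 2 + 1 + 1
5 + 1 + 1 + 1 + 1
…and 18 more, for 30 total.

30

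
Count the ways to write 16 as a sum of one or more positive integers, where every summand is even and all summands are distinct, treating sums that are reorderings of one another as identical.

The partitions of 16 that satisfy the conditions:
16
14,2
12,4
10,6
10,4,2
8,6,2
That's 6 in total.

6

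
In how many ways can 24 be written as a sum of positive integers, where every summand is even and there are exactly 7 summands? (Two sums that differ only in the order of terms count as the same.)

7

Enumerating:
12,2,2,2,2,2,2
10,4,2,2,2,2,2
8,6,2,2,2,2,2
8,4,4,2,2,2,2
6,6,4,2,2,2,2
6,4,4,4,2,2,2
4,4,4,4,4,2,2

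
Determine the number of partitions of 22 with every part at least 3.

There are 73 such partitions.

73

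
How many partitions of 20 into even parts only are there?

42

There are too many to list fully; the first 12 (by largest part) are:
20
18+2
16+4
16+2+2
14+6
14+4+2
14+2+2+2
12+8
12+6+2
12+4+4
12+4+2+2
12+2+2+2+2
…and 30 more, for 42 total.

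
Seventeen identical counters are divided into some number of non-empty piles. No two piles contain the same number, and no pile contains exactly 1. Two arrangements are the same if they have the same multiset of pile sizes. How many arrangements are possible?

Enumerating:
17
15,2
14,3
13,4
12,5
12,3,2
11,6
11,4,2
10,7
10,5,2
10,4,3
9,8
9,6,2
9,5,3
8,7,2
8,6,3
8,5,4
8,4,3,2
7,6,4
7,5,3,2
6,5,4,2
That's 21 in total.

21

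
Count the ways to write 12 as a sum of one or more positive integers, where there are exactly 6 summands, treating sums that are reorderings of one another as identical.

11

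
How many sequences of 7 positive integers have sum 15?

3003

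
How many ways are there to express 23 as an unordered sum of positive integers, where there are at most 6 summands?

454

Systematic enumeration (by largest part, then next-largest, …) yields 454.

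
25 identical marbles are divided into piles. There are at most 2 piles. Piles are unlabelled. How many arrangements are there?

Listing the qualifying partitions of 25:
25
24,1
23,2
22,3
21,4
20,5
19,6
18,7
17,8
16,9
15,10
14,11
13,12

13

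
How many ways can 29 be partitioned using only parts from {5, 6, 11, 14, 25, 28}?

3

Listing the qualifying partitions of 29:
14, 5, 5, 5
11, 6, 6, 6
6, 6, 6, 6, 5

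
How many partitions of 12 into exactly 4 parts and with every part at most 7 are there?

13

Enumerating:
7+3+1+1
7+2+2+1
6+4+1+1
6+3+2+1
6+2+2+2
5+5+1+1
5+4+2+1
5+3+3+1
5+3+2+2
4+4+3+1
4+4+2+2
4+3+3+2
3+3+3+3
That's 13 in total.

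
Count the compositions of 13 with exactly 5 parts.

Equivalently, choose which 4 of the 12 gaps become plus signs: C(12,4) = 495.

495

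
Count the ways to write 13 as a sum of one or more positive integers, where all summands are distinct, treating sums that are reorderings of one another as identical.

They are:
13
12 + 1
11 + 2
10 + 3
10 + 2 + 1
9 + 4
9 + 3 + 1
8 + 5
8 + 4 + 1
8 + 3 + 2
7 + 6
7 + 5 + 1
7 + 4 + 2
7 + 3 + 2 + 1
6 + 5 + 2
6 + 4 + 3
6 + 4 + 2 + 1
5 + 4 + 3 + 1
That's 18 in total.

18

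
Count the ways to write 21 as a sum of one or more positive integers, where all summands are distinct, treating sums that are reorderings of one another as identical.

Enumerating by decreasing first part gives 76 partitions in all.

76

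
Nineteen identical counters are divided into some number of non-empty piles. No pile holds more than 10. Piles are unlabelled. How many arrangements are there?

There are 423 such partitions.

423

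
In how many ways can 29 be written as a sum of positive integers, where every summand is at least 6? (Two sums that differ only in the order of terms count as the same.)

A partial list (first 12 by largest part):
29
23+6
22+7
21+8
20+9
19+10
18+11
17+12
17+6+6
16+13
16+7+6
15+14
…and 20 more, for 32 total.

32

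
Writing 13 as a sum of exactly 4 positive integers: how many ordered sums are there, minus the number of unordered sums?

202

Ordered (compositions into 4 parts): C(12,3) = 220.
Partitions of 13 into exactly 4 parts: 18.
Difference: 220 − 18 = 202.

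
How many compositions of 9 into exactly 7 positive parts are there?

28

Equivalently, choose which 6 of the 8 gaps become plus signs: C(8,6) = 28.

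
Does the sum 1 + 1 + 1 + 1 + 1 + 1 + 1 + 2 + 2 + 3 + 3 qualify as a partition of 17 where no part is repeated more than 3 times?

The parts sum to 17, and the condition 'no summand is used more than 3 times' is violated.

No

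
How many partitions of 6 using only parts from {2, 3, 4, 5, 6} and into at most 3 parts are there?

4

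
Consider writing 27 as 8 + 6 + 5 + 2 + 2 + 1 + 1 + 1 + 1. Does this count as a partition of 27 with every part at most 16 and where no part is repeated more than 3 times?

No

The parts sum to 27, and the condition 'no summand is used more than 3 times' is violated.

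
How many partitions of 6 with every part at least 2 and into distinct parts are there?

2

Listing the qualifying partitions of 6:
6
4,2
Counting gives 2.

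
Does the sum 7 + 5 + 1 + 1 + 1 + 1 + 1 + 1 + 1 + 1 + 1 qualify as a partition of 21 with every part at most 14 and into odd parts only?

Yes

The parts sum to 21, and the condition 'no summand exceeds 14' holds; the condition 'every summand is odd' holds.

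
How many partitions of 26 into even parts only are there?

101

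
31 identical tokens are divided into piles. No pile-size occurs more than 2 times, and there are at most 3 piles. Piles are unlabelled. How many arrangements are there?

96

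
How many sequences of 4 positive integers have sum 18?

A composition of 18 into 4 positive parts is chosen by placing 3 dividers among the 17 gaps between 18 units: C(17,3) = 680.

680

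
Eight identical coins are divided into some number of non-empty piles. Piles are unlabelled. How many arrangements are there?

22

Listing the qualifying partitions of 8:
8
7,1
6,2
6,1,1
5,3
5,2,1
5,1,1,1
4,4
4,3,1
4,2,2
4,2,1,1
4,1,1,1,1
3,3,2
3,3,1,1
3,2,2,1
3,2,1,1,1
3,1,1,1,1,1
2,2,2,2
2,2,2,1,1
2,2,1,1,1,1
2,1,1,1,1,1,1
1,1,1,1,1,1,1,1
Counting gives 22.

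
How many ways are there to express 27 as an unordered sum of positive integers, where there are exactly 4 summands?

150

Direct enumeration gives 150 partitions.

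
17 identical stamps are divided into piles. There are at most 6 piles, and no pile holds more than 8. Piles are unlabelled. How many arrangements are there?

There are 103 such partitions.

103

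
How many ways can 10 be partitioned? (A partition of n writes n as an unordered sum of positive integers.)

There are too many to list fully; the first 12 (by largest part) are:
10
9,1
8,2
8,1,1
7,3
7,2,1
7,1,1,1
6,4
6,3,1
6,2,2
6,2,1,1
6,1,1,1,1
…and 30 more, for 42 total.

42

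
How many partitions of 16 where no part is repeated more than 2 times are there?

89

Direct enumeration gives 89 partitions.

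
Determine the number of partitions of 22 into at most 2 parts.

12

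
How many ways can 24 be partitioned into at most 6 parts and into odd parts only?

A partial list (first 12 by largest part):
23, 1
21, 3
21, 1, 1, 1
19, 5
19, 3, 1, 1
19, 1, 1, 1, 1, 1
17, 7
17, 5, 1, 1
17, 3, 3, 1
17, 3, 1, 1, 1, 1
15, 9
15, 7, 1, 1
…and 43 more, for 55 total.

55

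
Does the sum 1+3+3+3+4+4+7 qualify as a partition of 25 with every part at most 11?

Yes

The parts sum to 25, and the condition 'no summand exceeds 11' holds.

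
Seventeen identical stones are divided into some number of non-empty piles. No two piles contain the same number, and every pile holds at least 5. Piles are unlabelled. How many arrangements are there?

Listing the qualifying partitions of 17:
17
12,5
11,6
10,7
9,8
Counting gives 5.

5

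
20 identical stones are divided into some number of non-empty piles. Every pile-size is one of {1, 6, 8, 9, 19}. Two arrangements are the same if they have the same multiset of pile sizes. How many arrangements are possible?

They are:
19,1
9,9,1,1
9,8,1,1,1
9,6,1,1,1,1,1
9,1,1,1,1,1,1,1,1,1,1,1
8,8,1,1,1,1
8,6,6
8,6,1,1,1,1,1,1
8,1,1,1,1,1,1,1,1,1,1,1,1
6,6,6,1,1
6,6,1,1,1,1,1,1,1,1
6,1,1,1,1,1,1,1,1,1,1,1,1,1,1
1,1,1,1,1,1,1,1,1,1,1,1,1,1,1,1,1,1,1,1

13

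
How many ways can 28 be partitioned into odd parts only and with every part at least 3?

30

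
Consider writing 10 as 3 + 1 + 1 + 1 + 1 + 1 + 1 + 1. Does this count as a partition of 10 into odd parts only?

The parts sum to 10, and the condition 'every summand is odd' holds.

Yes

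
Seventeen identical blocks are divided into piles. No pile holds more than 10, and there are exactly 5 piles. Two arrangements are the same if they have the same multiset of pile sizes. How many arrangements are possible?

There are too many to list fully; the first 12 (by largest part) are:
10+4+1+1+1
10+3+2+1+1
10+2+2+2+1
9+5+1+1+1
9+4+2+1+1
9+3+3+1+1
9+3+2+2+1
9+2+2+2+2
8+6+1+1+1
8+5+2+1+1
8+4+3+1+1
8+4+2+2+1
…and 31 more, for 43 total.

43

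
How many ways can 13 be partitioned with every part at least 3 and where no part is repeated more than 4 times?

10

Listing the qualifying partitions of 13:
13
10,3
9,4
8,5
7,6
7,3,3
6,4,3
5,5,3
5,4,4
4,3,3,3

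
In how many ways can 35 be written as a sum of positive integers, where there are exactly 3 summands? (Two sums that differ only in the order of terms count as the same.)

102

Direct enumeration gives 102 partitions.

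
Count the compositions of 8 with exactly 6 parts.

21

Place 5 bars in the 7 internal gaps of a row of 8 dots: C(7,5) = 21.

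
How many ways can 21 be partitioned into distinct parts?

76

There are 76 such partitions.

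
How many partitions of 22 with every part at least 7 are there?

Listing the qualifying partitions of 22:
22
15,7
14,8
13,9
12,10
11,11
8,7,7
That's 7 in total.

7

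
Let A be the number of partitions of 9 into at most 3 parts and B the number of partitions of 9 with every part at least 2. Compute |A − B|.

4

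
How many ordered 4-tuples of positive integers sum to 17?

A composition of 17 into 4 positive parts is chosen by placing 3 dividers among the 16 gaps between 17 units: C(16,3) = 560.

560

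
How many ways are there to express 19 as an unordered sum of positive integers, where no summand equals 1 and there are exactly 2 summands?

Listing the qualifying partitions of 19:
17 + 2
16 + 3
15 + 4
14 + 5
13 + 6
12 + 7
11 + 8
10 + 9
Counting gives 8.

8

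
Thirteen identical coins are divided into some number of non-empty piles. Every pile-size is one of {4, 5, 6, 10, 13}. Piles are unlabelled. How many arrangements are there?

The partitions of 13 that satisfy the conditions:
13
5,4,4
That's 2 in total.

2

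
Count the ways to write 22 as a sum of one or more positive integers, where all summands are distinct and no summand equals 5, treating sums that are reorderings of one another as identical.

62

A partial list (first 12 by largest part):
22
21, 1
20, 2
19, 3
19, 2, 1
18, 4
18, 3, 1
17, 4, 1
17, 3, 2
16, 6
16, 4, 2
16, 3, 2, 1
…and 50 more, for 62 total.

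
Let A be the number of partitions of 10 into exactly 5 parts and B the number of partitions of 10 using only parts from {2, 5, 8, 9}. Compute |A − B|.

4

Partitions of 10 into exactly 5 parts: 7.
Partitions of 10 using only parts from {2, 5, 8, 9}: 3.
|7 − 3| = 4.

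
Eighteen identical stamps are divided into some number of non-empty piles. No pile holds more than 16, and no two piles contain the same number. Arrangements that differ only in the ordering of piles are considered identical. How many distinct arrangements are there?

There are too many to list fully; the first 12 (by largest part) are:
16 + 2
15 + 3
15 + 2 + 1
14 + 4
14 + 3 + 1
13 + 5
13 + 4 + 1
13 + 3 + 2
12 + 6
12 + 5 + 1
12 + 4 + 2
12 + 3 + 2 + 1
…and 32 more, for 44 total.

44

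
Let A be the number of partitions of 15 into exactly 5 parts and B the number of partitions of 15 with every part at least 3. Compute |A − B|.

13

Partitions of 15 into exactly 5 parts: 30.
Partitions of 15 with every part at least 3: 17.
|30 − 17| = 13.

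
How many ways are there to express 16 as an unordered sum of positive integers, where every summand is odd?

32

There are too many to list fully; the first 12 (by largest part) are:
1,15
3,13
1,1,1,13
5,11
1,1,3,11
1,1,1,1,1,11
7,9
1,1,5,9
1,3,3,9
1,1,1,1,3,9
1,1,1,1,1,1,1,9
1,1,7,7
…and 20 more, for 32 total.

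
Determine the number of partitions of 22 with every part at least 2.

Direct enumeration gives 210 partitions.

210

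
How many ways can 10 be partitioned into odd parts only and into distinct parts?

Listing the qualifying partitions of 10:
9,1
7,3

2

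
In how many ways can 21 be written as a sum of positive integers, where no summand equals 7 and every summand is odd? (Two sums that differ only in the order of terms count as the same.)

54

A partial list (first 12 by largest part):
21
19+1+1
17+3+1
17+1+1+1+1
15+5+1
15+3+3
15+3+1+1+1
15+1+1+1+1+1+1
13+5+3
13+5+1+1+1
13+3+3+1+1
13+3+1+1+1+1+1
…and 42 more, for 54 total.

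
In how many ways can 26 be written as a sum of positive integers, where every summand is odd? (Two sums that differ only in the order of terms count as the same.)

165

Enumerating by decreasing first part gives 165 partitions in all.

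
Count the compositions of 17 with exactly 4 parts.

Equivalently, choose which 3 of the 16 gaps become plus signs: C(16,3) = 560.

560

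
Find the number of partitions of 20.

Systematic enumeration (by largest part, then next-largest, …) yields 627.

627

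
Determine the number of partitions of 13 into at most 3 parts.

21

Listing the qualifying partitions of 13:
13
12,1
11,2
11,1,1
10,3
10,2,1
9,4
9,3,1
9,2,2
8,5
8,4,1
8,3,2
7,6
7,5,1
7,4,2
7,3,3
6,6,1
6,5,2
6,4,3
5,5,3
5,4,4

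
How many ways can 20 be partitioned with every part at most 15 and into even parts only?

38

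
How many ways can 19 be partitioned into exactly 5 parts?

70

There are too many to list fully; the first 12 (by largest part) are:
15+1+1+1+1
14+2+1+1+1
13+3+1+1+1
13+2+2+1+1
12+4+1+1+1
12+3+2+1+1
12+2+2+2+1
11+5+1+1+1
11+4+2+1+1
11+3+3+1+1
11+3+2+2+1
11+2+2+2+2
…and 58 more, for 70 total.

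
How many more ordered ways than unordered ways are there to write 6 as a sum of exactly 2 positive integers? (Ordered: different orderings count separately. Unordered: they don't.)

Compositions: C(5,1) = 5.
Partitions of 6 into exactly 2 parts: 3.
Difference: 5 − 3 = 2.

2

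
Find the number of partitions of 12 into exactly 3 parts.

12

They are:
10,1,1
9,2,1
8,3,1
8,2,2
7,4,1
7,3,2
6,5,1
6,4,2
6,3,3
5,5,2
5,4,3
4,4,4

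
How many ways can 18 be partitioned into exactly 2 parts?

The partitions of 18 that satisfy the conditions:
17+1
16+2
15+3
14+4
13+5
12+6
11+7
10+8
9+9
Counting gives 9.

9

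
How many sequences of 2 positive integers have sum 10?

9

Equivalently, choose which 1 of the 9 gaps become plus signs: C(9,1) = 9.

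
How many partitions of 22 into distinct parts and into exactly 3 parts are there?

30

A partial list (first 12 by largest part):
1,2,19
1,3,18
1,4,17
2,3,17
1,5,16
2,4,16
1,6,15
2,5,15
3,4,15
1,7,14
2,6,14
3,5,14
…and 18 more, for 30 total.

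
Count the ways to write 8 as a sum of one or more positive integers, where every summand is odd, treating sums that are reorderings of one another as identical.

Enumerating:
1, 7
3, 5
1, 1, 1, 5
1, 1, 3, 3
1, 1, 1, 1, 1, 3
1, 1, 1, 1, 1, 1, 1, 1
Counting gives 6.

6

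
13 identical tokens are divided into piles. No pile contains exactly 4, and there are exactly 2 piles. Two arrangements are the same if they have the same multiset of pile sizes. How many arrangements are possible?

5

Enumerating:
1, 12
2, 11
3, 10
5, 8
6, 7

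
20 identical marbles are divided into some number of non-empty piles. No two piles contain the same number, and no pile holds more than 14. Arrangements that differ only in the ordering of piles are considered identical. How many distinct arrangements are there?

54

There are too many to list fully; the first 12 (by largest part) are:
14 + 6
14 + 5 + 1
14 + 4 + 2
14 + 3 + 2 + 1
13 + 7
13 + 6 + 1
13 + 5 + 2
13 + 4 + 3
13 + 4 + 2 + 1
12 + 8
12 + 7 + 1
12 + 6 + 2
…and 42 more, for 54 total.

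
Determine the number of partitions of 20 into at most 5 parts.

Direct enumeration gives 192 partitions.

192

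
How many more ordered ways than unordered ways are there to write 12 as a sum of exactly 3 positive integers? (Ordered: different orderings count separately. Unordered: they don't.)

43

Ordered (compositions into 3 parts): C(11,2) = 55.
Partitions of 12 into exactly 3 parts: 12.
Difference: 55 − 12 = 43.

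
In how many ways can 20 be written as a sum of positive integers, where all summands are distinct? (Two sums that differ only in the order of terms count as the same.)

There are too many to list fully; the first 12 (by largest part) are:
20
19,1
18,2
17,3
17,2,1
16,4
16,3,1
15,5
15,4,1
15,3,2
14,6
14,5,1
…and 52 more, for 64 total.

64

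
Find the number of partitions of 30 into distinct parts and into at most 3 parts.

76

A full systematic count gives 76.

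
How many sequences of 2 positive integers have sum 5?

By stars and bars with positive parts, the count is C(4,1) = 4.

4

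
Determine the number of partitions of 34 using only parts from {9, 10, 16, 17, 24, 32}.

3

The partitions of 34 that satisfy the conditions:
24, 10
17, 17
16, 9, 9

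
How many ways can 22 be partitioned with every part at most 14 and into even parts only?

49

A partial list (first 12 by largest part):
8, 14
2, 6, 14
4, 4, 14
2, 2, 4, 14
2, 2, 2, 2, 14
10, 12
2, 8, 12
4, 6, 12
2, 2, 6, 12
2, 4, 4, 12
2, 2, 2, 4, 12
2, 2, 2, 2, 2, 12
…and 37 more, for 49 total.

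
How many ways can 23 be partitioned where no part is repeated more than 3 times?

592

A full systematic count gives 592.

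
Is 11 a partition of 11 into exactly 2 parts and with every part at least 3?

No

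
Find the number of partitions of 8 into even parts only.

Enumerating:
8
6 + 2
4 + 4
4 + 2 + 2
2 + 2 + 2 + 2

5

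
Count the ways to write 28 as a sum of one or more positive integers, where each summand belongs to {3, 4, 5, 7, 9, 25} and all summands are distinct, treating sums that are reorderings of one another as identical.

2

The partitions of 28 that satisfy the conditions:
25+3
9+7+5+4+3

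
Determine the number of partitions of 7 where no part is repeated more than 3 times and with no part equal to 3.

Enumerating:
7
6,1
5,2
5,1,1
4,2,1
4,1,1,1
2,2,2,1
2,2,1,1,1
Counting gives 8.

8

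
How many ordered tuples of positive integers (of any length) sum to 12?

2048

Each of the 11 gaps between 12 units is either a break or not: 2^11 = 2048.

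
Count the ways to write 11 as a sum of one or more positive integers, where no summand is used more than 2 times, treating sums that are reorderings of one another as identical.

27

A partial list (first 12 by largest part):
11
10 + 1
9 + 2
9 + 1 + 1
8 + 3
8 + 2 + 1
7 + 4
7 + 3 + 1
7 + 2 + 2
7 + 2 + 1 + 1
6 + 5
6 + 4 + 1
…and 15 more, for 27 total.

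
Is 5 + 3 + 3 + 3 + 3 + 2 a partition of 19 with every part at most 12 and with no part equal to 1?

Yes

The parts sum to 19, and the condition 'no summand exceeds 12' holds; the condition 'no summand equals 1' holds.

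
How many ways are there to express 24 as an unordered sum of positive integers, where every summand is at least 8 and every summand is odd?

2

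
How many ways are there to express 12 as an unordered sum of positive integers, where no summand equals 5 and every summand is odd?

10

Enumerating:
1,11
3,9
1,1,1,9
1,1,3,7
1,1,1,1,1,7
3,3,3,3
1,1,1,3,3,3
1,1,1,1,1,1,3,3
1,1,1,1,1,1,1,1,1,3
1,1,1,1,1,1,1,1,1,1,1,1
That's 10 in total.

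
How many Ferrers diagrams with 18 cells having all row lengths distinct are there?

46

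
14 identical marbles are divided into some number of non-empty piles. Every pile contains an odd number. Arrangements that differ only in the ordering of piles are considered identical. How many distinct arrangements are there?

22

Enumerating:
1, 13
3, 11
1, 1, 1, 11
5, 9
1, 1, 3, 9
1, 1, 1, 1, 1, 9
7, 7
1, 1, 5, 7
1, 3, 3, 7
1, 1, 1, 1, 3, 7
1, 1, 1, 1, 1, 1, 1, 7
1, 3, 5, 5
1, 1, 1, 1, 5, 5
3, 3, 3, 5
1, 1, 1, 3, 3, 5
1, 1, 1, 1, 1, 1, 3, 5
1, 1, 1, 1, 1, 1, 1, 1, 1, 5
1, 1, 3, 3, 3, 3
1, 1, 1, 1, 1, 3, 3, 3
1, 1, 1, 1, 1, 1, 1, 1, 3, 3
1, 1, 1, 1, 1, 1, 1, 1, 1, 1, 1, 3
1, 1, 1, 1, 1, 1, 1, 1, 1, 1, 1, 1, 1, 1
That's 22 in total.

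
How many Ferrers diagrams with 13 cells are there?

101

A full systematic count gives 101.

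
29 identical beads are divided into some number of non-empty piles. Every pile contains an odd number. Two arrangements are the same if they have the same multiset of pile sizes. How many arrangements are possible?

256

Systematic enumeration (by largest part, then next-largest, …) yields 256.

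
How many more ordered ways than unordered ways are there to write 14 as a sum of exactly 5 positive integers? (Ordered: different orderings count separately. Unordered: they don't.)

692

Compositions: C(13,4) = 715.
Unordered (partitions into 5 parts): 23.
Difference: 715 − 23 = 692.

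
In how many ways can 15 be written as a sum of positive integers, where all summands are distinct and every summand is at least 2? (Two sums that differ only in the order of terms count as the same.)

Enumerating:
15
13 + 2
12 + 3
11 + 4
10 + 5
10 + 3 + 2
9 + 6
9 + 4 + 2
8 + 7
8 + 5 + 2
8 + 4 + 3
7 + 6 + 2
7 + 5 + 3
6 + 5 + 4
6 + 4 + 3 + 2

15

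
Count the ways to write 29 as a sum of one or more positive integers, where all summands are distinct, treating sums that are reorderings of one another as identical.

A full systematic count gives 256.

256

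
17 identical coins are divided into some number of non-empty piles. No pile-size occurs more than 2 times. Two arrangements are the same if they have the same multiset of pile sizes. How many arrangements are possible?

108

A full systematic count gives 108.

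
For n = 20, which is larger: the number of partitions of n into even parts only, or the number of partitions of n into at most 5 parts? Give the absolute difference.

150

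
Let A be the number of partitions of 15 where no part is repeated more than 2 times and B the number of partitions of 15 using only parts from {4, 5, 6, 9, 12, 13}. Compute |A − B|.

Partitions of 15 where no part is repeated more than 2 times: 70.
Partitions of 15 using only parts from {4, 5, 6, 9, 12, 13}: 3.
|70 − 3| = 67.

67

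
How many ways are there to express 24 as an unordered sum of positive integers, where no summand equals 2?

573

A full systematic count gives 573.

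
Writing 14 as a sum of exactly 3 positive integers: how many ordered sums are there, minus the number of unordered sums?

62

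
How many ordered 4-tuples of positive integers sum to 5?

4

Place 3 bars in the 4 internal gaps of a row of 5 dots: C(4,3) = 4.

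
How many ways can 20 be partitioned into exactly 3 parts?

A partial list (first 12 by largest part):
18, 1, 1
17, 2, 1
16, 3, 1
16, 2, 2
15, 4, 1
15, 3, 2
14, 5, 1
14, 4, 2
14, 3, 3
13, 6, 1
13, 5, 2
13, 4, 3
…and 21 more, for 33 total.

33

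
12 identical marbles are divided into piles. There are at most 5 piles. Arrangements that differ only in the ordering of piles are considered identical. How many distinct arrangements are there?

47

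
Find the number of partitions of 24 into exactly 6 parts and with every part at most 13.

180

Counting exhaustively, 180 partitions satisfy the conditions.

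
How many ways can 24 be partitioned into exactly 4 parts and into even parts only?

15

They are:
2,2,2,18
2,2,4,16
2,2,6,14
2,4,4,14
2,2,8,12
2,4,6,12
4,4,4,12
2,2,10,10
2,4,8,10
2,6,6,10
4,4,6,10
2,6,8,8
4,4,8,8
4,6,6,8
6,6,6,6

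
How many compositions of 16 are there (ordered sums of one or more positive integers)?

The number of compositions of n is 2^(n−1); here 2^15 = 32768.

32768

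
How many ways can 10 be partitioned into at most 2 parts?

The partitions of 10 that satisfy the conditions:
10
9+1
8+2
7+3
6+4
5+5

6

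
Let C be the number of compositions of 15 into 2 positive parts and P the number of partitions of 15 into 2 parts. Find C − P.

7

Compositions: C(14,1) = 14.
Partitions of 15 into exactly 2 parts: 7.
Difference: 14 − 7 = 7.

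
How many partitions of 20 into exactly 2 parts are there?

10

Listing the qualifying partitions of 20:
19, 1
18, 2
17, 3
16, 4
15, 5
14, 6
13, 7
12, 8
11, 9
10, 10
That's 10 in total.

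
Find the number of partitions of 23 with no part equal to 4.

765

Direct enumeration gives 765 partitions.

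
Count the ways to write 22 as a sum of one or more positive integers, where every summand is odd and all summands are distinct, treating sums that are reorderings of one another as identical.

8

Listing the qualifying partitions of 22:
1,21
3,19
5,17
7,15
9,13
1,3,5,13
1,3,7,11
1,5,7,9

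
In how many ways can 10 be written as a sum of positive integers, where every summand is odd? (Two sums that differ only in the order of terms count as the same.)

They are:
9 + 1
7 + 3
7 + 1 + 1 + 1
5 + 5
5 + 3 + 1 + 1
5 + 1 + 1 + 1 + 1 + 1
3 + 3 + 3 + 1
3 + 3 + 1 + 1 + 1 + 1
3 + 1 + 1 + 1 + 1 + 1 + 1 + 1
1 + 1 + 1 + 1 + 1 + 1 + 1 + 1 + 1 + 1

10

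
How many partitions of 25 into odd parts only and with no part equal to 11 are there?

120

Direct enumeration gives 120 partitions.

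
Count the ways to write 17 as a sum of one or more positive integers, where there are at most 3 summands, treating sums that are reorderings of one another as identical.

33

A partial list (first 12 by largest part):
17
16 + 1
15 + 2
15 + 1 + 1
14 + 3
14 + 2 + 1
13 + 4
13 + 3 + 1
13 + 2 + 2
12 + 5
12 + 4 + 1
12 + 3 + 2
…and 21 more, for 33 total.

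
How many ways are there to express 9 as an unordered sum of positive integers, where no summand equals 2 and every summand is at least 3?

4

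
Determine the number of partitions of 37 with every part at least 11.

13

The partitions of 37 that satisfy the conditions:
37
11, 26
12, 25
13, 24
14, 23
15, 22
16, 21
17, 20
18, 19
11, 11, 15
11, 12, 14
11, 13, 13
12, 12, 13
That's 13 in total.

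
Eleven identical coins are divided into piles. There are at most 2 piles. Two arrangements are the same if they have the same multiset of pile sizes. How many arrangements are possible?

The partitions of 11 that satisfy the conditions:
11
10 + 1
9 + 2
8 + 3
7 + 4
6 + 5

6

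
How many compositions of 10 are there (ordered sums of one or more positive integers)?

512

Each of the 9 gaps between 10 units is either a break or not: 2^9 = 512.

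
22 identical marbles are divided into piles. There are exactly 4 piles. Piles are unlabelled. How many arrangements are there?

Enumerating by decreasing first part gives 84 partitions in all.

84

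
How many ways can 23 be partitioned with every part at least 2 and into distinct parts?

56

A partial list (first 12 by largest part):
23
21+2
20+3
19+4
18+5
18+3+2
17+6
17+4+2
16+7
16+5+2
16+4+3
15+8
…and 44 more, for 56 total.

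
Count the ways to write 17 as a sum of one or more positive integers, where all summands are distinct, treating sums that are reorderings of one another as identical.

38

There are too many to list fully; the first 12 (by largest part) are:
17
1, 16
2, 15
3, 14
1, 2, 14
4, 13
1, 3, 13
5, 12
1, 4, 12
2, 3, 12
6, 11
1, 5, 11
…and 26 more, for 38 total.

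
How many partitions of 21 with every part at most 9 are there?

598

There are 598 such partitions.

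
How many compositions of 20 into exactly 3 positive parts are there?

Place 2 bars in the 19 internal gaps of a row of 20 dots: C(19,2) = 171.

171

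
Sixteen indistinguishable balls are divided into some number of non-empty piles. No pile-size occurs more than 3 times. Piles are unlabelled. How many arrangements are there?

There are 132 such partitions.

132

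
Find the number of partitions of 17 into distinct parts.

There are too many to list fully; the first 12 (by largest part) are:
17
16 + 1
15 + 2
14 + 3
14 + 2 + 1
13 + 4
13 + 3 + 1
12 + 5
12 + 4 + 1
12 + 3 + 2
11 + 6
11 + 5 + 1
…and 26 more, for 38 total.

38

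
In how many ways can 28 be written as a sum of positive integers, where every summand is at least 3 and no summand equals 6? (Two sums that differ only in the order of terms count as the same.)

157

Systematic enumeration (by largest part, then next-largest, …) yields 157.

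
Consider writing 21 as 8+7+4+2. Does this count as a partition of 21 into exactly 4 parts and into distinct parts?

The parts sum to 21, and the condition 'there are exactly 4 summands' holds; the condition 'all summands are distinct' holds.

Yes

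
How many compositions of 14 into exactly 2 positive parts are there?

Equivalently, choose which 1 of the 13 gaps become plus signs: C(13,1) = 13.

13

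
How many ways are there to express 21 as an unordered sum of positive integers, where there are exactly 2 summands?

10

Enumerating:
20 + 1
19 + 2
18 + 3
17 + 4
16 + 5
15 + 6
14 + 7
13 + 8
12 + 9
11 + 10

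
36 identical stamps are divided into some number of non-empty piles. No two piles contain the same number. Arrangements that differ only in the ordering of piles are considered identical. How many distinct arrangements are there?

668

There are 668 such partitions.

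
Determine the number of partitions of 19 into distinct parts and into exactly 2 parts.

Enumerating:
18+1
17+2
16+3
15+4
14+5
13+6
12+7
11+8
10+9

9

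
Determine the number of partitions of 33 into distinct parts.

Systematic enumeration (by largest part, then next-largest, …) yields 448.

448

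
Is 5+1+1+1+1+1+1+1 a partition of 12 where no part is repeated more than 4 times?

The parts sum to 12, and the condition 'no summand is used more than 4 times' is violated.

No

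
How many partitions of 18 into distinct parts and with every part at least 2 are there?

25

Listing the qualifying partitions of 18:
18
2, 16
3, 15
4, 14
5, 13
2, 3, 13
6, 12
2, 4, 12
7, 11
2, 5, 11
3, 4, 11
8, 10
2, 6, 10
3, 5, 10
2, 7, 9
3, 6, 9
4, 5, 9
2, 3, 4, 9
3, 7, 8
4, 6, 8
2, 3, 5, 8
5, 6, 7
2, 3, 6, 7
2, 4, 5, 7
3, 4, 5, 6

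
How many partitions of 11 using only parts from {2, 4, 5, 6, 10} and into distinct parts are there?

2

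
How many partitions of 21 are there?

792

Systematic enumeration (by largest part, then next-largest, …) yields 792.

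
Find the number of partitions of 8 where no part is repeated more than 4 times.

The partitions of 8 that satisfy the conditions:
8
1,7
2,6
1,1,6
3,5
1,2,5
1,1,1,5
4,4
1,3,4
2,2,4
1,1,2,4
1,1,1,1,4
2,3,3
1,1,3,3
1,2,2,3
1,1,1,2,3
2,2,2,2
1,1,2,2,2
1,1,1,1,2,2
Counting gives 19.

19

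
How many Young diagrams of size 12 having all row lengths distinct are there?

The partitions of 12 that satisfy the conditions:
12
1 + 11
2 + 10
3 + 9
1 + 2 + 9
4 + 8
1 + 3 + 8
5 + 7
1 + 4 + 7
2 + 3 + 7
1 + 5 + 6
2 + 4 + 6
1 + 2 + 3 + 6
3 + 4 + 5
1 + 2 + 4 + 5
Counting gives 15.

15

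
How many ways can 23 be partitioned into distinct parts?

104

Direct enumeration gives 104 partitions.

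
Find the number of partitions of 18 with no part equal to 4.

250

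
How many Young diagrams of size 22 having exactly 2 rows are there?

11

Enumerating:
21 + 1
20 + 2
19 + 3
18 + 4
17 + 5
16 + 6
15 + 7
14 + 8
13 + 9
12 + 10
11 + 11
That's 11 in total.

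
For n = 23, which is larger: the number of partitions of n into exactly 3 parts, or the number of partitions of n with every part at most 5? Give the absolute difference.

Partitions of 23 into exactly 3 parts: 44.
Partitions of 23 with every part at most 5: 291.
|44 − 291| = 247.

247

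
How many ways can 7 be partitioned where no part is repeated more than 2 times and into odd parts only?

3

The partitions of 7 that satisfy the conditions:
7
1+1+5
1+3+3
That's 3 in total.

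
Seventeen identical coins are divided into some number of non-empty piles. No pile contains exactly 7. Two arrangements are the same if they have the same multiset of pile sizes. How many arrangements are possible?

255

Systematic enumeration (by largest part, then next-largest, …) yields 255.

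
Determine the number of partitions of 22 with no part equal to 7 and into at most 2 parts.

11

The partitions of 22 that satisfy the conditions:
22
1,21
2,20
3,19
4,18
5,17
6,16
8,14
9,13
10,12
11,11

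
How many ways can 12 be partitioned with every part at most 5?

47

A partial list (first 12 by largest part):
5+5+2
5+5+1+1
5+4+3
5+4+2+1
5+4+1+1+1
5+3+3+1
5+3+2+2
5+3+2+1+1
5+3+1+1+1+1
5+2+2+2+1
5+2+2+1+1+1
5+2+1+1+1+1+1
…and 35 more, for 47 total.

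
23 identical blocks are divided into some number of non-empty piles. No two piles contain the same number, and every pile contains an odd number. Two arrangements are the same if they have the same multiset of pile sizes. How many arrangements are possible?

They are:
23
19 + 3 + 1
17 + 5 + 1
15 + 7 + 1
15 + 5 + 3
13 + 9 + 1
13 + 7 + 3
11 + 9 + 3
11 + 7 + 5

9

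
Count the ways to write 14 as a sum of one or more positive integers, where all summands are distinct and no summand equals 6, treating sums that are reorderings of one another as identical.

17

Listing the qualifying partitions of 14:
14
13+1
12+2
11+3
11+2+1
10+4
10+3+1
9+5
9+4+1
9+3+2
8+5+1
8+4+2
8+3+2+1
7+5+2
7+4+3
7+4+2+1
5+4+3+2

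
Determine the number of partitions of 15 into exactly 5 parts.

30

A partial list (first 12 by largest part):
11+1+1+1+1
10+2+1+1+1
9+3+1+1+1
9+2+2+1+1
8+4+1+1+1
8+3+2+1+1
8+2+2+2+1
7+5+1+1+1
7+4+2+1+1
7+3+3+1+1
7+3+2+2+1
7+2+2+2+2
…and 18 more, for 30 total.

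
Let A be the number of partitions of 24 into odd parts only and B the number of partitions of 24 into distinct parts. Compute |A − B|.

0

Partitions of 24 into odd parts only: 122.
Partitions of 24 into distinct parts: 122.
|122 − 122| = 0.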